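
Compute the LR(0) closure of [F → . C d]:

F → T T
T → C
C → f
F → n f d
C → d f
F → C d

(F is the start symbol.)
To compute CLOSURE, for each item [A → α.Bβ] where B is a non-terminal, add [B → .γ] for all productions B → γ; repeat for the newly added items until nothing changes.

Start with: [F → . C d]
  [F → . C d] has the dot before C: add [C → . f], [C → . d f]
No further items can be added.

CLOSURE = { [C → . d f], [C → . f], [F → . C d] }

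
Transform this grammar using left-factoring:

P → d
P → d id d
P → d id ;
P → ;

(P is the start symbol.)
Left-factoring transforms A → αβ₁ | αβ₂ into A → αA' and A' → β₁ | β₂
(α is the longest common prefix among the alternatives). Repeat until
no nonterminal has two alternatives with a common prefix.

Round 1: P has alternatives sharing prefix 'd'. Introduce P': P → d P'
  Add: P' → ε
  Add: P' → id d
  Add: P' → id ;

Round 2: P' has alternatives sharing prefix 'id'. Introduce P'': P' → id P''
  Add: P'' → d
  Add: P'' → ;

No remaining common prefixes — done.

Resulting grammar:
P → d P'
P' → ε
P' → id P''
P'' → d
P'' → ;
P → ;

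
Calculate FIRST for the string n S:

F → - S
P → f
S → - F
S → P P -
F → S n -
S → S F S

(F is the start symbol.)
To compute FIRST(n S), process the symbols left to right:
Symbol n is a terminal. Add 'n' and stop.
FIRST(n S) = { 'n' }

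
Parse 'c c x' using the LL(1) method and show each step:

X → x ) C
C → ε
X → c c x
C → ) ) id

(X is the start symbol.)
Stack is shown with the top on the left.

Stack    Input    Action
------------------------
X $      c c x $  output X → c c x
c c x $  c c x $  match 'c'
c x $    c x $    match 'c'
x $      x $      match 'x'
$        $        accept

The string is accepted.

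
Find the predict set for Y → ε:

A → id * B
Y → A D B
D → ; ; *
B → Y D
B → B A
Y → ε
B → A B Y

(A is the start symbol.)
{ $, ';', 'id' }

PREDICT(Y → ε) = (FIRST(RHS) \ {ε}) ∪ (FOLLOW(Y) if ε ∈ FIRST(RHS), i.e. RHS ⇒* ε)
The right-hand side is ε (FIRST(ε) = { ε }), so the predict set is FOLLOW(Y) = { $, ';', 'id' }
PREDICT(Y → ε) = { $, ';', 'id' }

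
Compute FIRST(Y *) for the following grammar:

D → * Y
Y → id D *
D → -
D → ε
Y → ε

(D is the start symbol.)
{ '*', 'id' }

FIRST sets of the non-terminals involved (from the grammar, by fixed-point iteration):
  FIRST(Y) = { 'id', ε }

To compute FIRST(Y *), process the symbols left to right:
Symbol Y is a non-terminal. Add FIRST(Y) \ {ε} = { 'id' }
Y is nullable (ε ∈ FIRST(Y)), continue to the next symbol.
Symbol * is a terminal. Add '*' and stop.
FIRST(Y *) = { '*', 'id' }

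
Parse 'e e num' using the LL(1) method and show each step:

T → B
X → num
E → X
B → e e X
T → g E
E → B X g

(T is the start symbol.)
LL(1) parsing maintains a stack (initially the start symbol over $) and the input. At each step: if the stack top is a terminal, match it against the current input token; if it is a non-terminal N, replace it with the RHS of M[N, lookahead] (the unique production whose predict set contains the lookahead).

Stack is shown with the top on the left.

Stack    Input      Action
--------------------------
T $      e e num $  output T → B
B $      e e num $  output B → e e X
e e X $  e e num $  match 'e'
e X $    e num $    match 'e'
X $      num $      output X → num
num $    num $      match 'num'
$        $          accept

The string is accepted.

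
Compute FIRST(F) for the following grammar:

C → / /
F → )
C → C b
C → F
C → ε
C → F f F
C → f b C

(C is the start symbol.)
{ ')' }

From F → ):
  - ')' is a terminal: add ')' and stop

Collecting: FIRST(F) = { ')' }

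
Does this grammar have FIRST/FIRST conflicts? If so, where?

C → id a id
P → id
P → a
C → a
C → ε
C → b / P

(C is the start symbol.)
A FIRST/FIRST conflict occurs when two productions N → α and N → β for the same non-terminal have FIRST(α) ∩ FIRST(β) ≠ ∅ (with ε ∈ FIRST of a nullable right-hand side, so two nullable alternatives also conflict).

Productions for C:
  C → id a id: FIRST = { 'id' }
  C → a: FIRST = { 'a' }
  C → ε: FIRST = { ε }
  C → b / P: FIRST = { 'b' }
Productions for P:
  P → id: FIRST = { 'id' }
  P → a: FIRST = { 'a' }

All alternatives of each non-terminal have pairwise disjoint FIRST sets.

Answer: No FIRST/FIRST conflicts.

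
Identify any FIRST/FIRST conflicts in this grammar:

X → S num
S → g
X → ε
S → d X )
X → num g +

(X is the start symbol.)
A FIRST/FIRST conflict occurs when two productions N → α and N → β for the same non-terminal have FIRST(α) ∩ FIRST(β) ≠ ∅ (with ε ∈ FIRST of a nullable right-hand side, so two nullable alternatives also conflict).

FIRST sets of the non-terminals at (or reachable through a nullable prefix from) the front of some alternative:
  FIRST(S) = { 'd', 'g' }

Productions for X:
  X → S num: FIRST = { 'd', 'g' }
  X → ε: FIRST = { ε }
  X → num g +: FIRST = { 'num' }
Productions for S:
  S → g: FIRST = { 'g' }
  S → d X ): FIRST = { 'd' }

All alternatives of each non-terminal have pairwise disjoint FIRST sets.

Answer: No FIRST/FIRST conflicts.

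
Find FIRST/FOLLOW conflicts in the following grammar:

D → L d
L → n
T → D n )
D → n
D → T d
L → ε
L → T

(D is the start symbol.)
Yes. L → T with FOLLOW(L) on { 'd' }

A FIRST/FOLLOW conflict occurs when a non-terminal N has a nullable alternative N → β (β ⇒* ε) and another alternative N → α with FIRST(α) ∩ FOLLOW(N) ≠ ∅: on such a lookahead the parser cannot decide between expanding α and letting N vanish via β.

Nullable non-terminals: L.
FIRST sets used below: FIRST(T) = { 'd', 'n' }

L: nullable alternative(s) L → ε; FOLLOW(L) = { 'd' }
  L → n: FIRST \ {ε} = { 'n' } — disjoint from FOLLOW(L)
  L → ε: FIRST \ {ε} = { } — this is the only nullable alternative, skip
  L → T: FIRST \ {ε} = { 'd', 'n' } — overlaps FOLLOW(L) on { 'd' }: CONFLICT

D, T have no nullable alternative, so no FIRST/FOLLOW check is needed there.

So the grammar has 1 FIRST/FOLLOW conflict (marked CONFLICT above).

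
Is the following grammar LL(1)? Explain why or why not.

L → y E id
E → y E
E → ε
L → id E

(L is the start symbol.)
A grammar is LL(1) if for each non-terminal N with multiple productions, the predict sets of those productions are pairwise disjoint, where PREDICT(N → α) = (FIRST(α) \ {ε}) ∪ (FOLLOW(N) if α ⇒* ε).

Relevant sets:
  FOLLOW(E) = { $, 'id' }

For L:
  PREDICT(L → y E id) = { 'y' }
  PREDICT(L → id E) = { 'id' }
For E:
  PREDICT(E → y E) = { 'y' }
  PREDICT(E → ε) = { $, 'id' }

All predict sets are disjoint. The grammar IS LL(1).

Answer: Yes, the grammar is LL(1).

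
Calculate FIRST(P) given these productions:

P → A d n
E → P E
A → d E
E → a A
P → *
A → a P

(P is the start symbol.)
{ '*', 'a', 'd' }

To compute FIRST(P), examine every production with P on the left-hand side, reading each right-hand side left to right until a non-nullable symbol is reached.

FIRST sets of the other non-terminals involved (by the same procedure, iterated to a fixed point):
  FIRST(A) = { 'a', 'd' }

From P → A d n:
  - A is a non-terminal: add FIRST(A) \ {ε} = { 'a', 'd' }
    A is not nullable, so stop
From P → *:
  - '*' is a terminal: add '*' and stop

Collecting: FIRST(P) = { '*', 'a', 'd' }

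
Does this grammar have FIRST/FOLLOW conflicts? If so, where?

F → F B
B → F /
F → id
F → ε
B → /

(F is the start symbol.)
A FIRST/FOLLOW conflict occurs when a non-terminal N has a nullable alternative N → β (β ⇒* ε) and another alternative N → α with FIRST(α) ∩ FOLLOW(N) ≠ ∅: on such a lookahead the parser cannot decide between expanding α and letting N vanish via β.

Nullable non-terminals: F.
FIRST sets used below: FIRST(F) = { '/', 'id', ε }, FIRST(B) = { '/', 'id' }

F: nullable alternative(s) F → ε; FOLLOW(F) = { $, '/', 'id' }
  F → F B: FIRST \ {ε} = { '/', 'id' } — overlaps FOLLOW(F) on { '/', 'id' }: CONFLICT
  F → id: FIRST \ {ε} = { 'id' } — overlaps FOLLOW(F) on { 'id' }: CONFLICT
  F → ε: FIRST \ {ε} = { } — this is the only nullable alternative, skip

B has no nullable alternative, so no FIRST/FOLLOW check is needed there.

So the grammar has 2 FIRST/FOLLOW conflicts (marked CONFLICT above).

Answer: Yes. F → F B with FOLLOW(F) on { '/', 'id' }; F → id with FOLLOW(F) on { 'id' }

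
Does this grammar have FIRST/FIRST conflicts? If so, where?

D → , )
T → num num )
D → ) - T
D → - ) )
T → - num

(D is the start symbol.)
A FIRST/FIRST conflict occurs when two productions N → α and N → β for the same non-terminal have FIRST(α) ∩ FIRST(β) ≠ ∅ (with ε ∈ FIRST of a nullable right-hand side, so two nullable alternatives also conflict).

Productions for D:
  D → , ): FIRST = { ',' }
  D → ) - T: FIRST = { ')' }
  D → - ) ): FIRST = { '-' }
Productions for T:
  T → num num ): FIRST = { 'num' }
  T → - num: FIRST = { '-' }

All alternatives of each non-terminal have pairwise disjoint FIRST sets.

Answer: No FIRST/FIRST conflicts.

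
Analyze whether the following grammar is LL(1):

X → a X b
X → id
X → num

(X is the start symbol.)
A grammar is LL(1) if for each non-terminal N with multiple productions, the predict sets of those productions are pairwise disjoint, where PREDICT(N → α) = (FIRST(α) \ {ε}) ∪ (FOLLOW(N) if α ⇒* ε).

For X:
  PREDICT(X → a X b) = { 'a' }
  PREDICT(X → id) = { 'id' }
  PREDICT(X → num) = { 'num' }

All predict sets are disjoint. The grammar IS LL(1).

Answer: Yes, the grammar is LL(1).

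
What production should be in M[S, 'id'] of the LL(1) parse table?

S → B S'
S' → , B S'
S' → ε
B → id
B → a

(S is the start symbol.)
S → B S'

To find M[S, 'id'], we find productions for S where 'id' is in the predict set (PREDICT(N → α) = (FIRST(α) \ {ε}) ∪ (FOLLOW(N) if α ⇒* ε)).

Relevant sets:
  FIRST(B) = { 'a', 'id' }

S → B S': PREDICT = { 'a', 'id' }
  'id' is in predict set, so this production goes in M[S, 'id']

M[S, 'id'] = S → B S'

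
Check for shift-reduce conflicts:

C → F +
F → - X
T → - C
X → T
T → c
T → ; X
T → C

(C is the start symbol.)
No shift-reduce conflicts

A shift-reduce conflict occurs when an LR(0) state has both:
  - a complete (reduce) item [A → α .] (dot at the end), and
  - a shift item [B → β . c γ] (dot before a terminal).

Augment with C' → C and build the canonical LR(0) collection (I0 = CLOSURE({[C' → . C]}), then GOTO on every symbol after a dot until no new states appear). It has 13 states:
  I0: { [C → . F +], [C' → . C], [F → . - X] }  — shift
  I1: { [C → . F +], [F → - . X], [F → . - X], [T → . - C], [T → . ; X], [T → . C], [T → . c], [X → . T] }  — shift
  I2: { [C' → C .] }  — accept
  I3: { [C → F . +] }  — shift
  I4: { [C → F + .] }  — reduce
  I5: { [C → . F +], [F → - . X], [F → . - X], [T → - . C], [T → . - C], [T → . ; X], [T → . C], [T → . c], [X → . T] }  — shift
  I6: { [C → . F +], [F → . - X], [T → . - C], [T → . ; X], [T → . C], [T → . c], [T → ; . X], [X → . T] }  — shift
  I7: { [T → C .] }  — reduce
  I8: { [X → T .] }  — reduce
  I9: { [F → - X .] }  — reduce
  I10: { [T → c .] }  — reduce
  I11: { [T → ; X .] }  — reduce
  I12: { [T → - C .], [T → C .] }  — 2 reduces

No state contains both a complete item and a shift item.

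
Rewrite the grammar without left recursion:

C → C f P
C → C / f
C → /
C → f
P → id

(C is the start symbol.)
C → / C'
C → f C'
C' → f P C'
C' → / f C'
C' → ε
P → id

C is directly left-recursive. The standard transformation for
  A → A α₁ | ... | A α_m | β₁ | ... | β_n
is
  A  → β₁ A' | ... | β_n A'
  A' → α₁ A' | ... | α_m A' | ε

C → / becomes C → / C'
C → f becomes C → f C'
C → C f P becomes C' → f P C'
C → C / f becomes C' → / f C'
Add C' → ε

Productions for other non-terminals are unchanged:
  P → id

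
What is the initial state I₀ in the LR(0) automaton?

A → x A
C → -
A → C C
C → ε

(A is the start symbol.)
{ [A → . C C], [A → . x A], [A' → . A], [C → . -], [C → .] }

First, augment the grammar with A' → A
I₀ = CLOSURE({ [A' → . A] }):
  [A' → . A] has the dot before A: add [A → . x A], [A → . C C]
  [A → . C C] has the dot before C: add [C → . -], [C → .]
No further items can be added.

I₀ = { [A → . C C], [A → . x A], [A' → . A], [C → . -], [C → .] }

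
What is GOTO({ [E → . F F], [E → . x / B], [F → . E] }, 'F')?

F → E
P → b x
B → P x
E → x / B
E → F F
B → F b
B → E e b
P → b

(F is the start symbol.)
{ [E → . F F], [E → . x / B], [E → F . F], [F → . E] }

GOTO(I, 'F') = CLOSURE({ [A → αX.β] : [A → α.Xβ] ∈ I, X = 'F' })

Items with dot before 'F', with the dot advanced:
  [E → . F F] → [E → F . F]
Closure of the advanced items:
  [E → F . F] has the dot before F: add [F → . E]
  [F → . E] has the dot before E: add [E → . x / B], [E → . F F]

GOTO = { [E → . F F], [E → . x / B], [E → F . F], [F → . E] }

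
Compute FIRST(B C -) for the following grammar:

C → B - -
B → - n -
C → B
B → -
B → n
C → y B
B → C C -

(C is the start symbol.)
FIRST sets of the non-terminals involved (from the grammar, by fixed-point iteration):
  FIRST(B) = { '-', 'n', 'y' }

To compute FIRST(B C -), process the symbols left to right:
Symbol B is a non-terminal. Add FIRST(B) \ {ε} = { '-', 'n', 'y' }
B is not nullable (ε ∉ FIRST(B)), so stop here.
FIRST(B C -) = { '-', 'n', 'y' }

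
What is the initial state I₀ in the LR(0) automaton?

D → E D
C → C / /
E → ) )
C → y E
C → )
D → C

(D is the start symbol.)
First, augment the grammar with D' → D
I₀ = CLOSURE({ [D' → . D] }):
  [D' → . D] has the dot before D: add [D → . E D], [D → . C]
  [D → . E D] has the dot before E: add [E → . ) )]
  [D → . C] has the dot before C: add [C → . C / /], [C → . y E], [C → . )]
No further items can be added.

I₀ = { [C → . )], [C → . C / /], [C → . y E], [D → . C], [D → . E D], [D' → . D], [E → . ) )] }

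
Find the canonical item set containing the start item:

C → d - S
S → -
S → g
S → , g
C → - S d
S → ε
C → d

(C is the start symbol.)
First, augment the grammar with C' → C
I₀ = CLOSURE({ [C' → . C] }):
  [C' → . C] has the dot before C: add [C → . d - S], [C → . - S d], [C → . d]
No further items can be added.

I₀ = { [C → . - S d], [C → . d - S], [C → . d], [C' → . C] }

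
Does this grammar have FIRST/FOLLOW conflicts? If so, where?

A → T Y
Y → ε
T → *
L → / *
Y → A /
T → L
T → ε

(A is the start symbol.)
Nullable non-terminals: A, T, Y.
FIRST sets used below: FIRST(L) = { '/' }, FIRST(A) = { '*', '/', ε }
A has a nullable alternative but only one production, so nothing to check.

T: nullable alternative(s) T → ε; FOLLOW(T) = { $, '*', '/' }
  T → *: FIRST \ {ε} = { '*' } — overlaps FOLLOW(T) on { '*' }: CONFLICT
  T → L: FIRST \ {ε} = { '/' } — overlaps FOLLOW(T) on { '/' }: CONFLICT
  T → ε: FIRST \ {ε} = { } — this is the only nullable alternative, skip

Y: nullable alternative(s) Y → ε; FOLLOW(Y) = { $, '/' }
  Y → ε: FIRST \ {ε} = { } — this is the only nullable alternative, skip
  Y → A /: FIRST \ {ε} = { '*', '/' } — overlaps FOLLOW(Y) on { '/' }: CONFLICT

L has no nullable alternative, so no FIRST/FOLLOW check is needed there.

So the grammar has 3 FIRST/FOLLOW conflicts (marked CONFLICT above).

Answer: Yes. Y → A '/' with FOLLOW(Y) on { '/' }; T → '*' with FOLLOW(T) on { '*' }; T → L with FOLLOW(T) on { '/' }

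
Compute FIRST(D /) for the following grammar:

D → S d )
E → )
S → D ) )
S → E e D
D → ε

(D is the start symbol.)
{ ')', '/' }

FIRST sets of the non-terminals involved (from the grammar, by fixed-point iteration):
  FIRST(D) = { ')', ε }

To compute FIRST(D /), process the symbols left to right:
Symbol D is a non-terminal. Add FIRST(D) \ {ε} = { ')' }
D is nullable (ε ∈ FIRST(D)), continue to the next symbol.
Symbol / is a terminal. Add '/' and stop.
FIRST(D /) = { ')', '/' }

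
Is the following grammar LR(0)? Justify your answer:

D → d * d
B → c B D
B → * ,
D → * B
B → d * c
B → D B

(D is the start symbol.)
A grammar is LR(0) if no state in the canonical LR(0) collection has:
  - both a shift item (dot before a terminal) and a complete item (shift-reduce conflict), or
  - two or more complete items (reduce-reduce conflict; the accept item [D' → D .] counts as a complete item here).

Augment with D' → D and build the canonical LR(0) collection (I0 = CLOSURE({[D' → . D]}), then GOTO on every symbol after a dot until no new states appear). It has 17 states:
  I0: { [D → . * B], [D → . d * d], [D' → . D] }  — shift
  I1: { [B → . * ,], [B → . D B], [B → . c B D], [B → . d * c], [D → * . B], [D → . * B], [D → . d * d] }  — shift
  I2: { [D' → D .] }  — accept
  I3: { [D → d . * d] }  — shift
  I4: { [D → d * . d] }  — shift
  I5: { [D → d * d .] }  — reduce
  I6: { [B → * . ,], [B → . * ,], [B → . D B], [B → . c B D], [B → . d * c], [D → * . B], [D → . * B], [D → . d * d] }  — shift
  I7: { [D → * B .] }  — reduce
  I8: { [B → . * ,], [B → . D B], [B → . c B D], [B → . d * c], [B → D . B], [D → . * B], [D → . d * d] }  — shift
  I9: { [B → . * ,], [B → . D B], [B → . c B D], [B → . d * c], [B → c . B D], [D → . * B], [D → . d * d] }  — shift
  I10: { [B → d . * c], [D → d . * d] }  — shift
  I11: { [B → d * . c], [D → d * . d] }  — shift
  I12: { [B → d * c .] }  — reduce
  I13: { [B → c B . D], [D → . * B], [D → . d * d] }  — shift
  I14: { [B → c B D .] }  — reduce
  I15: { [B → D B .] }  — reduce
  I16: { [B → * , .] }  — reduce

Every state is either a pure shift/goto state or contains exactly one complete item and nothing to shift — no conflicts. The grammar is LR(0).

Answer: Yes, the grammar is LR(0)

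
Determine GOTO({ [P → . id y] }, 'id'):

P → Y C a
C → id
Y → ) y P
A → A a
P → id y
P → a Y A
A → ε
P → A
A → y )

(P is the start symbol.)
{ [P → id . y] }

GOTO(I, 'id') = CLOSURE({ [A → αX.β] : [A → α.Xβ] ∈ I, X = 'id' })

Items with dot before 'id', with the dot advanced:
  [P → . id y] → [P → id . y]
Closure adds nothing (no advanced item has the dot before a non-terminal).

GOTO = { [P → id . y] }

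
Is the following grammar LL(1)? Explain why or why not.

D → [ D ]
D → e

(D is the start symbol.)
Yes, the grammar is LL(1).

A grammar is LL(1) if for each non-terminal N with multiple productions, the predict sets of those productions are pairwise disjoint, where PREDICT(N → α) = (FIRST(α) \ {ε}) ∪ (FOLLOW(N) if α ⇒* ε).

For D:
  PREDICT(D → '[' D ']') = { '[' }
  PREDICT(D → e) = { 'e' }

All predict sets are disjoint. The grammar IS LL(1).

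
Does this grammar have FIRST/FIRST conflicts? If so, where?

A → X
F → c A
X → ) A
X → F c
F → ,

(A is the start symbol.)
No FIRST/FIRST conflicts.

FIRST sets of the non-terminals at (or reachable through a nullable prefix from) the front of some alternative:
  FIRST(F) = { ',', 'c' }

Productions for F:
  F → c A: FIRST = { 'c' }
  F → ,: FIRST = { ',' }
Productions for X:
  X → ) A: FIRST = { ')' }
  X → F c: FIRST = { ',', 'c' }
A has only one production, so no FIRST/FIRST conflict is possible there.

All alternatives of each non-terminal have pairwise disjoint FIRST sets.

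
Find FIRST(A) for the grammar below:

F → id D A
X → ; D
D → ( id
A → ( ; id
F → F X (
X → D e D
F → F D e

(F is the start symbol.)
To compute FIRST(A), examine every production with A on the left-hand side, reading each right-hand side left to right until a non-nullable symbol is reached.

From A → ( ; id:
  - '(' is a terminal: add '(' and stop

Collecting: FIRST(A) = { '(' }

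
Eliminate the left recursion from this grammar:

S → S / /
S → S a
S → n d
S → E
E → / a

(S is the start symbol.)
S → n d S'
S → E S'
S' → / / S'
S' → a S'
S' → ε
E → / a

S is directly left-recursive. The standard transformation for
  A → A α₁ | ... | A α_m | β₁ | ... | β_n
is
  A  → β₁ A' | ... | β_n A'
  A' → α₁ A' | ... | α_m A' | ε

S → n d becomes S → n d S'
S → E becomes S → E S'
S → S / / becomes S' → / / S'
S → S a becomes S' → a S'
Add S' → ε

Productions for other non-terminals are unchanged:
  E → / a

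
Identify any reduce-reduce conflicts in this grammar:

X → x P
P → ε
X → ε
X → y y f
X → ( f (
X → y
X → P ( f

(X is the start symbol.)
Yes — I0: [P → .] vs [X → .]

Augment with X' → X and build the canonical LR(0) collection (I0 = CLOSURE({[X' → . X]}), then GOTO on every symbol after a dot until no new states appear). It has 13 states:
  I0: { [P → .], [X → . ( f (], [X → . P ( f], [X → . x P], [X → . y y f], [X → . y], [X → .], [X' → . X] }  — shift, 2 reduces
  I1: { [X → ( . f (] }  — shift
  I2: { [X → P . ( f] }  — shift
  I3: { [X' → X .] }  — accept
  I4: { [P → .], [X → x . P] }  — reduce
  I5: { [X → y . y f], [X → y .] }  — shift, reduce
  I6: { [X → y y . f] }  — shift
  I7: { [X → y y f .] }  — reduce
  I8: { [X → x P .] }  — reduce
  I9: { [X → P ( . f] }  — shift
  I10: { [X → P ( f .] }  — reduce
  I11: { [X → ( f . (] }  — shift
  I12: { [X → ( f ( .] }  — reduce

I0 contains complete items [P → .], [X → .] — reduce-reduce conflict.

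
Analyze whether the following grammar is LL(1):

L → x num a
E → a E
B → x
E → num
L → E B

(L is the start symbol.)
A grammar is LL(1) if for each non-terminal N with multiple productions, the predict sets of those productions are pairwise disjoint, where PREDICT(N → α) = (FIRST(α) \ {ε}) ∪ (FOLLOW(N) if α ⇒* ε).

Relevant sets:
  FIRST(E) = { 'a', 'num' }

For L:
  PREDICT(L → x num a) = { 'x' }
  PREDICT(L → E B) = { 'a', 'num' }
For E:
  PREDICT(E → a E) = { 'a' }
  PREDICT(E → num) = { 'num' }
B has a single production, so nothing to check there.

All predict sets are disjoint. The grammar IS LL(1).

Answer: Yes, the grammar is LL(1).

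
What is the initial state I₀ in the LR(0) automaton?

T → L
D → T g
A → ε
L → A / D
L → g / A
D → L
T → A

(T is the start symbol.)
First, augment the grammar with T' → T
I₀ = CLOSURE({ [T' → . T] }):
  [T' → . T] has the dot before T: add [T → . L], [T → . A]
  [T → . L] has the dot before L: add [L → . A / D], [L → . g / A]
  [T → . A] has the dot before A: add [A → .]
No further items can be added.

I₀ = { [A → .], [L → . A / D], [L → . g / A], [T → . A], [T → . L], [T' → . T] }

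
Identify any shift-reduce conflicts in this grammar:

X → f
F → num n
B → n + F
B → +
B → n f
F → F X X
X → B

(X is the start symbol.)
A shift-reduce conflict occurs when an LR(0) state has both:
  - a complete (reduce) item [A → α .] (dot at the end), and
  - a shift item [B → β . c γ] (dot before a terminal).

Augment with X' → X and build the canonical LR(0) collection (I0 = CLOSURE({[X' → . X]}), then GOTO on every symbol after a dot until no new states appear). It has 13 states:
  I0: { [B → . +], [B → . n + F], [B → . n f], [X → . B], [X → . f], [X' → . X] }  — shift
  I1: { [B → + .] }  — reduce
  I2: { [X → B .] }  — reduce
  I3: { [X' → X .] }  — accept
  I4: { [X → f .] }  — reduce
  I5: { [B → n . + F], [B → n . f] }  — shift
  I6: { [B → n + . F], [F → . F X X], [F → . num n] }  — shift
  I7: { [B → n f .] }  — reduce
  I8: { [B → . +], [B → . n + F], [B → . n f], [B → n + F .], [F → F . X X], [X → . B], [X → . f] }  — shift, reduce
  I9: { [F → num . n] }  — shift
  I10: { [F → num n .] }  — reduce
  I11: { [B → . +], [B → . n + F], [B → . n f], [F → F X . X], [X → . B], [X → . f] }  — shift
  I12: { [F → F X X .] }  — reduce

I8 contains reduce item [B → n + F .] and shift items [B → . +], [B → . n + F], [B → . n f], [X → . f] — shift-reduce conflict.

Answer: Yes — I8: [B → n + F .] vs [B → . +]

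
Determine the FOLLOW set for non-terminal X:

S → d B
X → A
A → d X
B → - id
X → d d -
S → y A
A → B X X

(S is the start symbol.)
{ $, '-', 'd' }

To compute FOLLOW(X), find every occurrence of X on a right-hand side N → α X β: add FIRST(β) \ {ε}, and if β is empty or nullable also add FOLLOW(N). Iterate to a fixed point.

In A → d X: X is at the end, add FOLLOW(A)
In A → B X X: X is followed by X, add FIRST(X) \ {ε} = { '-', 'd' }
In A → B X X: X is at the end, add FOLLOW(A)

The FOLLOW sets referred to above (computed the same way, to a fixed point):
  FOLLOW(A) = { $, '-', 'd' }

Taking the union: FOLLOW(X) = { $, '-', 'd' }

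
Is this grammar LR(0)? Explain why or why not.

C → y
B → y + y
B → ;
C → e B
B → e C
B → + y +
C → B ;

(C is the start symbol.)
Augment with C' → C and build the canonical LR(0) collection (I0 = CLOSURE({[C' → . C]}), then GOTO on every symbol after a dot until no new states appear). It has 14 states:
  I0: { [B → . + y +], [B → . ;], [B → . e C], [B → . y + y], [C → . B ;], [C → . e B], [C → . y], [C' → . C] }  — shift
  I1: { [B → + . y +] }  — shift
  I2: { [B → ; .] }  — reduce
  I3: { [C → B . ;] }  — shift
  I4: { [C' → C .] }  — accept
  I5: { [B → . + y +], [B → . ;], [B → . e C], [B → . y + y], [B → e . C], [C → . B ;], [C → . e B], [C → . y], [C → e . B] }  — shift
  I6: { [B → y . + y], [C → y .] }  — shift, reduce
  I7: { [B → y + . y] }  — shift
  I8: { [B → y + y .] }  — reduce
  I9: { [C → B . ;], [C → e B .] }  — shift, reduce
  I10: { [B → e C .] }  — reduce
  I11: { [C → B ; .] }  — reduce
  I12: { [B → + y . +] }  — shift
  I13: { [B → + y + .] }  — reduce

Conflict in state I6:
  Shift-reduce conflict between [C → y .] and [B → y . + y]
So the grammar is NOT LR(0).

Answer: No. Shift-reduce conflict between [C → y .] and [B → y . + y]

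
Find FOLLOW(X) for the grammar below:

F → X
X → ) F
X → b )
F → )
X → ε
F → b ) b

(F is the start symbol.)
To compute FOLLOW(X), find every occurrence of X on a right-hand side N → α X β: add FIRST(β) \ {ε}, and if β is empty or nullable also add FOLLOW(N). Iterate to a fixed point.

In F → X: X is at the end, add FOLLOW(F)

The FOLLOW sets referred to above (computed the same way, to a fixed point):
  FOLLOW(F) = { $ }

Taking the union: FOLLOW(X) = { $ }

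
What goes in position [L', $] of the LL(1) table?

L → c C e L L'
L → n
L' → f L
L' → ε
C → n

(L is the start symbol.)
L' → ε

To find M[L', $], we find productions for L' where $ is in the predict set (PREDICT(N → α) = (FIRST(α) \ {ε}) ∪ (FOLLOW(N) if α ⇒* ε)).

Relevant sets:
  FOLLOW(L') = { $, 'f' }

L' → f L: PREDICT = { 'f' }
L' → ε: PREDICT = { $, 'f' }
  $ is in predict set, so this production goes in M[L', $]

M[L', $] = L' → ε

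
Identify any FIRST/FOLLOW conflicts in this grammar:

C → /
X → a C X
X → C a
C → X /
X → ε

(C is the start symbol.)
Yes. X → C a with FOLLOW(X) on { '/' }

A FIRST/FOLLOW conflict occurs when a non-terminal N has a nullable alternative N → β (β ⇒* ε) and another alternative N → α with FIRST(α) ∩ FOLLOW(N) ≠ ∅: on such a lookahead the parser cannot decide between expanding α and letting N vanish via β.

Nullable non-terminals: X.
FIRST sets used below: FIRST(C) = { '/', 'a' }

X: nullable alternative(s) X → ε; FOLLOW(X) = { '/' }
  X → a C X: FIRST \ {ε} = { 'a' } — disjoint from FOLLOW(X)
  X → C a: FIRST \ {ε} = { '/', 'a' } — overlaps FOLLOW(X) on { '/' }: CONFLICT
  X → ε: FIRST \ {ε} = { } — this is the only nullable alternative, skip

C has no nullable alternative, so no FIRST/FOLLOW check is needed there.

So the grammar has 1 FIRST/FOLLOW conflict (marked CONFLICT above).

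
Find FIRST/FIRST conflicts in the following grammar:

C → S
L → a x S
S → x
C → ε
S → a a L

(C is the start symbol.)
FIRST sets of the non-terminals at (or reachable through a nullable prefix from) the front of some alternative:
  FIRST(S) = { 'a', 'x' }

Productions for C:
  C → S: FIRST = { 'a', 'x' }
  C → ε: FIRST = { ε }
Productions for S:
  S → x: FIRST = { 'x' }
  S → a a L: FIRST = { 'a' }
L has only one production, so no FIRST/FIRST conflict is possible there.

All alternatives of each non-terminal have pairwise disjoint FIRST sets.

Answer: No FIRST/FIRST conflicts.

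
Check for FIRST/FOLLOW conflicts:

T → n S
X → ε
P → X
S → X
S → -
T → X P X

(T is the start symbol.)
No FIRST/FOLLOW conflicts.

A FIRST/FOLLOW conflict occurs when a non-terminal N has a nullable alternative N → β (β ⇒* ε) and another alternative N → α with FIRST(α) ∩ FOLLOW(N) ≠ ∅: on such a lookahead the parser cannot decide between expanding α and letting N vanish via β.

Nullable non-terminals: P, S, T, X.
FIRST sets used below: FIRST(X) = { ε }, FIRST(P) = { ε }
P has a nullable alternative but only one production, so nothing to check.

S: nullable alternative(s) S → X; FOLLOW(S) = { $ }
  S → X: FIRST \ {ε} = { } — this is the only nullable alternative, skip
  S → -: FIRST \ {ε} = { '-' } — disjoint from FOLLOW(S)

T: nullable alternative(s) T → X P X; FOLLOW(T) = { $ }
  T → n S: FIRST \ {ε} = { 'n' } — disjoint from FOLLOW(T)
  T → X P X: FIRST \ {ε} = { } — this is the only nullable alternative, skip
X has a nullable alternative but only one production, so nothing to check.

No FIRST/FOLLOW conflicts found.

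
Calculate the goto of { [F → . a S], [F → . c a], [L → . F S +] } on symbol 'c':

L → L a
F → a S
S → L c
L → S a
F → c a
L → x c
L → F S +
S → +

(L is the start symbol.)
GOTO(I, 'c') = CLOSURE({ [A → αX.β] : [A → α.Xβ] ∈ I, X = 'c' })

Items with dot before 'c', with the dot advanced:
  [F → . c a] → [F → c . a]
Closure adds nothing (no advanced item has the dot before a non-terminal).

GOTO = { [F → c . a] }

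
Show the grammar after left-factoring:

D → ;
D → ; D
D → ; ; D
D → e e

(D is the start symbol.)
D → ; D'
D' → ε
D' → D
D' → ; D
D → e e

Left-factoring transforms A → αβ₁ | αβ₂ into A → αA' and A' → β₁ | β₂
(α is the longest common prefix among the alternatives). Repeat until
no nonterminal has two alternatives with a common prefix.

Round 1: D has alternatives sharing prefix ';'. Introduce D': D → ; D'
  Add: D' → ε
  Add: D' → D
  Add: D' → ; D

No remaining common prefixes — done.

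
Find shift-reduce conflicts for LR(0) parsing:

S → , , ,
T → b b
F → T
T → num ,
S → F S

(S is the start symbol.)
No shift-reduce conflicts

A shift-reduce conflict occurs when an LR(0) state has both:
  - a complete (reduce) item [A → α .] (dot at the end), and
  - a shift item [B → β . c γ] (dot before a terminal).

Augment with S' → S and build the canonical LR(0) collection (I0 = CLOSURE({[S' → . S]}), then GOTO on every symbol after a dot until no new states appear). It has 12 states:
  I0: { [F → . T], [S → . , , ,], [S → . F S], [S' → . S], [T → . b b], [T → . num ,] }  — shift
  I1: { [S → , . , ,] }  — shift
  I2: { [F → . T], [S → . , , ,], [S → . F S], [S → F . S], [T → . b b], [T → . num ,] }  — shift
  I3: { [S' → S .] }  — accept
  I4: { [F → T .] }  — reduce
  I5: { [T → b . b] }  — shift
  I6: { [T → num . ,] }  — shift
  I7: { [T → num , .] }  — reduce
  I8: { [T → b b .] }  — reduce
  I9: { [S → F S .] }  — reduce
  I10: { [S → , , . ,] }  — shift
  I11: { [S → , , , .] }  — reduce

No state contains both a complete item and a shift item.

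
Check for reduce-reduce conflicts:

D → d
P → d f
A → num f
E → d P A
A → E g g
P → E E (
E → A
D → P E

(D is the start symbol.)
Yes — I11: [E → A .] vs [E → d P A .]

A reduce-reduce conflict occurs when an LR(0) state has two complete items [A → α .] and [B → β .] — both call for a reduction, and with no lookahead the parser cannot choose between them.

Augment with D' → D and build the canonical LR(0) collection (I0 = CLOSURE({[D' → . D]}), then GOTO on every symbol after a dot until no new states appear). It has 19 states:
  I0: { [A → . E g g], [A → . num f], [D → . P E], [D → . d], [D' → . D], [E → . A], [E → . d P A], [P → . E E (], [P → . d f] }  — shift
  I1: { [E → A .] }  — reduce
  I2: { [D' → D .] }  — accept
  I3: { [A → . E g g], [A → . num f], [A → E . g g], [E → . A], [E → . d P A], [P → E . E (] }  — shift
  I4: { [A → . E g g], [A → . num f], [D → P . E], [E → . A], [E → . d P A] }  — shift
  I5: { [A → . E g g], [A → . num f], [D → d .], [E → . A], [E → . d P A], [E → d . P A], [P → . E E (], [P → . d f], [P → d . f] }  — shift, reduce
  I6: { [A → num . f] }  — shift
  I7: { [A → num f .] }  — reduce
  I8: { [A → . E g g], [A → . num f], [E → . A], [E → . d P A], [E → d P . A] }  — shift
  I9: { [A → . E g g], [A → . num f], [E → . A], [E → . d P A], [E → d . P A], [P → . E E (], [P → . d f], [P → d . f] }  — shift
  I10: { [P → d f .] }  — reduce
  I11: { [E → A .], [E → d P A .] }  — 2 reduces
  I12: { [A → E . g g] }  — shift
  I13: { [A → . E g g], [A → . num f], [E → . A], [E → . d P A], [E → d . P A], [P → . E E (], [P → . d f] }  — shift
  I14: { [A → E g . g] }  — shift
  I15: { [A → E g g .] }  — reduce
  I16: { [A → E . g g], [D → P E .] }  — shift, reduce
  I17: { [A → E . g g], [P → E E . (] }  — shift
  I18: { [P → E E ( .] }  — reduce

I11 contains complete items [E → A .], [E → d P A .] — reduce-reduce conflict.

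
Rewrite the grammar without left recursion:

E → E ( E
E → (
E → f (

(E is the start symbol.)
E is directly left-recursive. The standard transformation for
  A → A α₁ | ... | A α_m | β₁ | ... | β_n
is
  A  → β₁ A' | ... | β_n A'
  A' → α₁ A' | ... | α_m A' | ε

E → ( becomes E → ( E'
E → f ( becomes E → f ( E'
E → E ( E becomes E' → ( E E'
Add E' → ε

Resulting grammar:
E → ( E'
E → f ( E'
E' → ( E E'
E' → ε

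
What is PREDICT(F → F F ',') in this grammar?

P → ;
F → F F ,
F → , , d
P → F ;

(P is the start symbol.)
PREDICT(F → F F ',') = (FIRST(RHS) \ {ε}) ∪ (FOLLOW(F) if ε ∈ FIRST(RHS), i.e. RHS ⇒* ε)
FIRST(F) = { ',' }
FIRST(F F ',') = { ',' }
ε ∉ FIRST(F F ','), so FOLLOW(F) is not added.
PREDICT(F → F F ',') = { ',' }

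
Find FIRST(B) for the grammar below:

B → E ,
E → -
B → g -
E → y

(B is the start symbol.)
{ '-', 'g', 'y' }

To compute FIRST(B), examine every production with B on the left-hand side, reading each right-hand side left to right until a non-nullable symbol is reached.

FIRST sets of the other non-terminals involved (by the same procedure, iterated to a fixed point):
  FIRST(E) = { '-', 'y' }

From B → E ,:
  - E is a non-terminal: add FIRST(E) \ {ε} = { '-', 'y' }
    E is not nullable, so stop
From B → g -:
  - g is a terminal: add 'g' and stop

Collecting: FIRST(B) = { '-', 'g', 'y' }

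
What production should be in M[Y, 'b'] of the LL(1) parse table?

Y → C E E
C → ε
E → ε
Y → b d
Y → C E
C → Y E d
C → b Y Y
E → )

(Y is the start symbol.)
To find M[Y, 'b'], we find productions for Y where 'b' is in the predict set (PREDICT(N → α) = (FIRST(α) \ {ε}) ∪ (FOLLOW(N) if α ⇒* ε)).

Relevant sets:
  FIRST(C) = { ')', 'b', 'd', ε }
  FIRST(E) = { ')', ε }
  FOLLOW(Y) = { $, ')', 'b', 'd' }

Y → C E E: PREDICT = { $, ')', 'b', 'd' }
  'b' is in predict set, so this production goes in M[Y, 'b']
Y → b d: PREDICT = { 'b' }
  'b' is in predict set, so this production goes in M[Y, 'b']
Y → C E: PREDICT = { $, ')', 'b', 'd' }
  'b' is in predict set, so this production goes in M[Y, 'b']

M[Y, 'b'] = Y → C E E, Y → b d, Y → C E  (a multiply-defined cell — the grammar is not LL(1))

Answer: Y → C E E, Y → b d, Y → C E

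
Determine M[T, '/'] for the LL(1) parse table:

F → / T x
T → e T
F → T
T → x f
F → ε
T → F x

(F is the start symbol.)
To find M[T, '/'], we find productions for T where '/' is in the predict set (PREDICT(N → α) = (FIRST(α) \ {ε}) ∪ (FOLLOW(N) if α ⇒* ε)).

Relevant sets:
  FIRST(F) = { '/', 'e', 'x', ε }

T → e T: PREDICT = { 'e' }
T → x f: PREDICT = { 'x' }
T → F x: PREDICT = { '/', 'e', 'x' }
  '/' is in predict set, so this production goes in M[T, '/']

M[T, '/'] = T → F x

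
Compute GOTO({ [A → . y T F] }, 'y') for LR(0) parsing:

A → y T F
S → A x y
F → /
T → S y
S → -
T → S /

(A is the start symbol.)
GOTO(I, 'y') = CLOSURE({ [A → αX.β] : [A → α.Xβ] ∈ I, X = 'y' })

Items with dot before 'y', with the dot advanced:
  [A → . y T F] → [A → y . T F]
Closure of the advanced items:
  [A → y . T F] has the dot before T: add [T → . S y], [T → . S /]
  [T → . S y] has the dot before S: add [S → . A x y], [S → . -]
  [S → . A x y] has the dot before A: add [A → . y T F]

GOTO = { [A → . y T F], [A → y . T F], [S → . -], [S → . A x y], [T → . S /], [T → . S y] }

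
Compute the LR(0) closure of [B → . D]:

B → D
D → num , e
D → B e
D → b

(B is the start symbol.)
{ [B → . D], [D → . B e], [D → . b], [D → . num , e] }

Start with: [B → . D]
  [B → . D] has the dot before D: add [D → . num , e], [D → . B e], [D → . b]
  [D → . B e] has the dot before B: all B-items already present
No further items can be added.

CLOSURE = { [B → . D], [D → . B e], [D → . b], [D → . num , e] }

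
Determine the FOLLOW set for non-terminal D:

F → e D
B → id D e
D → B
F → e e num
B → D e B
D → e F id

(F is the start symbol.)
{ $, 'e', 'id' }

In F → e D: D is at the end, add FOLLOW(F)
In B → id D e: D is followed by e, add FIRST(e) \ {ε} = { 'e' }
In B → D e B: D is followed by e B, add FIRST(e B) \ {ε} = { 'e' }

The FOLLOW sets referred to above (computed the same way, to a fixed point):
  FOLLOW(F) = { $, 'id' }

Taking the union: FOLLOW(D) = { $, 'e', 'id' }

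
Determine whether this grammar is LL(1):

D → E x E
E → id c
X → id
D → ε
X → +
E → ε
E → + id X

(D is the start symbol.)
Yes, the grammar is LL(1).

Relevant sets:
  FIRST(E) = { '+', 'id', ε }
  FOLLOW(D) = { $ }
  FOLLOW(E) = { $, 'x' }

For D:
  PREDICT(D → E x E) = { '+', 'id', 'x' }
  PREDICT(D → ε) = { $ }
For E:
  PREDICT(E → id c) = { 'id' }
  PREDICT(E → ε) = { $, 'x' }
  PREDICT(E → '+' id X) = { '+' }
For X:
  PREDICT(X → id) = { 'id' }
  PREDICT(X → '+') = { '+' }

All predict sets are disjoint. The grammar IS LL(1).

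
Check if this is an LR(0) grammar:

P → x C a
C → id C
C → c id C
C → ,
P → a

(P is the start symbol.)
Yes, the grammar is LR(0)

Augment with P' → P and build the canonical LR(0) collection (I0 = CLOSURE({[P' → . P]}), then GOTO on every symbol after a dot until no new states appear). It has 12 states:
  I0: { [P → . a], [P → . x C a], [P' → . P] }  — shift
  I1: { [P' → P .] }  — accept
  I2: { [P → a .] }  — reduce
  I3: { [C → . ,], [C → . c id C], [C → . id C], [P → x . C a] }  — shift
  I4: { [C → , .] }  — reduce
  I5: { [P → x C . a] }  — shift
  I6: { [C → c . id C] }  — shift
  I7: { [C → . ,], [C → . c id C], [C → . id C], [C → id . C] }  — shift
  I8: { [C → id C .] }  — reduce
  I9: { [C → . ,], [C → . c id C], [C → . id C], [C → c id . C] }  — shift
  I10: { [C → c id C .] }  — reduce
  I11: { [P → x C a .] }  — reduce

Every state is either a pure shift/goto state or contains exactly one complete item and nothing to shift — no conflicts. The grammar is LR(0).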